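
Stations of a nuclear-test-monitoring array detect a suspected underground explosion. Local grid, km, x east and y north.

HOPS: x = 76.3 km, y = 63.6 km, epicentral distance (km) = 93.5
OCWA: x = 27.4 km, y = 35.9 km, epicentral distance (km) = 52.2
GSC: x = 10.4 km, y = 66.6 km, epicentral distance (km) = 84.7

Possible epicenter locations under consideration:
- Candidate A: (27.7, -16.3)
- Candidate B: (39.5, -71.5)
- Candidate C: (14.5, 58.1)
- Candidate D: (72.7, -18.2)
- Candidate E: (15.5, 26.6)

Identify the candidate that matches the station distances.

Candidate A

For each candidate, compare |candidate − station| to the reported distance:
Candidate A: residuals HOPS 0.0, OCWA 0.0, GSC 0.0 → max 0.0 km
Candidate B: residuals HOPS 46.5, OCWA 55.9, GSC 56.4 → max 56.4 km
Candidate C: residuals HOPS 31.5, OCWA 26.5, GSC 75.3 → max 75.3 km
Candidate D: residuals HOPS 11.6, OCWA 18.4, GSC 20.5 → max 20.5 km
Candidate E: residuals HOPS 22.3, OCWA 37.1, GSC 44.4 → max 44.4 km
Only Candidate A has all residuals ≈ 0.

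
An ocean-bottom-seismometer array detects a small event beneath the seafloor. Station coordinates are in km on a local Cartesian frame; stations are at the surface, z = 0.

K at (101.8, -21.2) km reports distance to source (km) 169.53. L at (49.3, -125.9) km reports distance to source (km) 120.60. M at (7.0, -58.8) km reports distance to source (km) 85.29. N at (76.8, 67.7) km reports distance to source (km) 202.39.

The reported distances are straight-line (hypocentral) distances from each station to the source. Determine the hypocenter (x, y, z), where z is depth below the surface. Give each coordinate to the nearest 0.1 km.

(-42.0, -82.4, 65.7)

Each station gives a sphere (x−x_i)² + (y−y_i)² + z² = d_i² (stations at z=0).
Subtracting the K sphere from L and M: z² cancels, leaving linear equations in x and y:
-105.0 x − 209.4 y = 21664.68
-189.6 x − 75.2 y = 14159.80
Solving: x ≈ -42.000, y ≈ -82.400 km (keep extra digits for the depth step; rounded: -42.0, -82.4).
Then from the K sphere: z² = 169.53² − (x − 101.8)² − (y + 21.2)² with x = -42.000, y = -82.400, so z ≈ 65.700 ≈ 65.7 km.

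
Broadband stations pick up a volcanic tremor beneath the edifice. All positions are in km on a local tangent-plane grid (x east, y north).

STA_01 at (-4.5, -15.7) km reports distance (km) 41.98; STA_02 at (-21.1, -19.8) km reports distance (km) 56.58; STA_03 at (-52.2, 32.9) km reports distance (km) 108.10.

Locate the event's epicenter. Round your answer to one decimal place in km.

Circle about each station: (x + 4.5)² + (y + 15.7)² = 41.98²; (x + 21.1)² + (y + 19.8)² = 56.58²; (x + 52.2)² + (y − 32.9)² = 108.10².
Subtracting pairs of circle equations eliminates x²+y² and gives linear equations (the radical axes):
-33.2 x − 8.2 y = -868.47
-95.4 x + 97.2 y = -6382.78
Solving the 2×2 system: x ≈ 34.1, y ≈ -32.2 km.

(34.1, -32.2)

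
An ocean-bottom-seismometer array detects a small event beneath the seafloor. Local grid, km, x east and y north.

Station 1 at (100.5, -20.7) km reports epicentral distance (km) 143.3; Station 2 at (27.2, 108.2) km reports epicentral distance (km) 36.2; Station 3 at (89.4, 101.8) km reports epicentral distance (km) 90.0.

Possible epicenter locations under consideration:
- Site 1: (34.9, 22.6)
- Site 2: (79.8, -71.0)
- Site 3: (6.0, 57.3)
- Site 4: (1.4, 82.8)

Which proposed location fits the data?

For each candidate, compare |candidate − station| to the reported distance:
Site 1: residuals Station 1 64.7, Station 2 49.7, Station 3 6.1 → max 64.7 km
Site 2: residuals Station 1 88.9, Station 2 150.6, Station 3 83.1 → max 150.6 km
Site 3: residuals Station 1 20.8, Station 2 18.9, Station 3 4.5 → max 20.8 km
Site 4: residuals Station 1 0.0, Station 2 0.0, Station 3 0.0 → max 0.0 km
Only Site 4 has all residuals ≈ 0.

Site 4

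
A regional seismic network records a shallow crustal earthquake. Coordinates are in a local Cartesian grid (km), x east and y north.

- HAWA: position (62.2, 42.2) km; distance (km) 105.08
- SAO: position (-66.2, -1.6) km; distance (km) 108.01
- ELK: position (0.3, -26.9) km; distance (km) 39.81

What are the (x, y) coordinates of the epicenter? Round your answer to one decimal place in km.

Circle about each station: (x − 62.2)² + (y − 42.2)² = 105.08²; (x + 66.2)² + (y + 1.6)² = 108.01²; (x − 0.3)² + (y + 26.9)² = 39.81².
Subtracting the HAWA equation from the SAO and ELK equations removes the quadratic terms:
-256.8 x − 87.6 y = -1889.03
-123.8 x − 138.2 y = 4530.99
Solving the 2×2 system: x ≈ 26.7, y ≈ -56.7 km.

(26.7, -56.7)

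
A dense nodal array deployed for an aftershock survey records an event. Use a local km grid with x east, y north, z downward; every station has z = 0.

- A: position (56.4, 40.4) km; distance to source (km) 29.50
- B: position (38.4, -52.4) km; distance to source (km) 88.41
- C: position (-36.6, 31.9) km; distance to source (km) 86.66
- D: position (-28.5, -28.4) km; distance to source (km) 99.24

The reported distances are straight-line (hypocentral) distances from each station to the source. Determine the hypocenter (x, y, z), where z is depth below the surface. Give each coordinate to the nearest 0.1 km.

Each station gives a sphere (x−x_i)² + (y−y_i)² + z² = d_i² (stations at z=0).
Subtracting the A sphere from B and C: z² cancels, leaving linear equations in x and y:
-36.0 x − 185.6 y = -7538.88
-186.0 x − 17.0 y = -9095.66
Solving: x ≈ 46.004, y ≈ 31.696 km (keep extra digits for the depth step; rounded: 46.0, 31.7).
Then from the A sphere: z² = 29.50² − (x − 56.4)² − (y − 40.4)² with x = 46.004, y = 31.696, so z ≈ 26.199 ≈ 26.2 km.
Check against D (with the unrounded solution): distance 99.24 ≈ 99.24 km. ✓

(46.0, 31.7, 26.2)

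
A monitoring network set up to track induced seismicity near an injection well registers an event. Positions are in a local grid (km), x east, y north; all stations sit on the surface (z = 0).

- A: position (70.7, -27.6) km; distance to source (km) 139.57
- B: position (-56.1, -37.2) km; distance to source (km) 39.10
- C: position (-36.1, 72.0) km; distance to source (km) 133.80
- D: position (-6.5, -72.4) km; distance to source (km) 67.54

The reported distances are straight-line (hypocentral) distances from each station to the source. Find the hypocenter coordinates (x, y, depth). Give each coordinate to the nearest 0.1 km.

Each station gives a sphere (x−x_i)² + (y−y_i)² + z² = d_i² (stations at z=0).
Subtracting the A sphere from B and C: z² cancels, leaving linear equations in x and y:
-253.6 x − 19.2 y = 16721.77
-213.6 x + 199.2 y = 2304.30
Solving: x ≈ -61.797, y ≈ -54.696 km (keep extra digits for the depth step; rounded: -61.8, -54.7).
Then from the A sphere: z² = 139.57² − (x − 70.7)² − (y + 27.6)² with x = -61.797, y = -54.696, so z ≈ 34.498 ≈ 34.5 km.

x ≈ -61.8 km, y ≈ -54.7 km, depth ≈ 34.5 km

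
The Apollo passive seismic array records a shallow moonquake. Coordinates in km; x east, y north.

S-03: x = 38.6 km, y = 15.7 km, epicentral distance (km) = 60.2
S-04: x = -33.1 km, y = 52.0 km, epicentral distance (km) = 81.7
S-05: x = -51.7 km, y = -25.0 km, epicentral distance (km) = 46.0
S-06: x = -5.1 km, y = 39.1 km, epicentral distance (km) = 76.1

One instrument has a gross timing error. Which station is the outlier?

S-06

Solve using three stations at a time. Using S-03, S-04, S-05 (subtract circle equations pairwise → linear system) gives (x, y) ≈ (-5.7, -25.0).
Distances from that point to each station vs reported:
  S-03: calculated 60.2 vs reported 60.2 → residual 0.0 km
  S-04: calculated 81.7 vs reported 81.7 → residual 0.0 km
  S-05: calculated 46.0 vs reported 46.0 → residual 0.0 km
  S-06: calculated 64.1 vs reported 76.1 → residual 12.0 km
S-03, S-04, S-05 are mutually consistent (residuals ≈ 0); S-06 is off by 12.0 km.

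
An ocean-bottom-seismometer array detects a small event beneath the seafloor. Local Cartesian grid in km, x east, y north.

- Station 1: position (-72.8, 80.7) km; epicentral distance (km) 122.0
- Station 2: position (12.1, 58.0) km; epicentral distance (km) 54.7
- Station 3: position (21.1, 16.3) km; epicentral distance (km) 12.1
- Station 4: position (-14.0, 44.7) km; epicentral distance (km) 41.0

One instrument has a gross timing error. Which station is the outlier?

Solve using three stations at a time. Using Station 1, Station 2, Station 3 (subtract circle equations pairwise → linear system) gives (x, y) ≈ (22.3, 4.3).
Distances from that point to each station vs reported:
  Station 1: calculated 122.0 vs reported 122.0 → residual 0.0 km
  Station 2: calculated 54.7 vs reported 54.7 → residual 0.0 km
  Station 3: calculated 12.1 vs reported 12.1 → residual 0.0 km
  Station 4: calculated 54.3 vs reported 41.0 → residual 13.3 km
Station 1, Station 2, Station 3 are mutually consistent (residuals ≈ 0); Station 4 is off by 13.3 km.

Station 4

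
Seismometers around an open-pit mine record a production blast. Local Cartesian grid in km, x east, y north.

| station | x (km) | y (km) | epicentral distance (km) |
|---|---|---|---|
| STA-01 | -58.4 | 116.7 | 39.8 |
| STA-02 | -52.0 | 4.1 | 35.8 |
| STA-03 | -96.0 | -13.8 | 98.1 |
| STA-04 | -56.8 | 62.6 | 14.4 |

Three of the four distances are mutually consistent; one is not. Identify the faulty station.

Solve using three stations at a time. Using STA-01, STA-03, STA-04 (subtract circle equations pairwise → linear system) gives (x, y) ≈ (-58.6, 76.9).
Distances from that point to each station vs reported:
  STA-01: calculated 39.8 vs reported 39.8 → residual 0.0 km
  STA-02: calculated 73.1 vs reported 35.8 → residual 37.3 km
  STA-03: calculated 98.1 vs reported 98.1 → residual 0.0 km
  STA-04: calculated 14.4 vs reported 14.4 → residual 0.0 km
STA-01, STA-03, STA-04 are mutually consistent (residuals ≈ 0); STA-02 is off by 37.3 km.

STA-02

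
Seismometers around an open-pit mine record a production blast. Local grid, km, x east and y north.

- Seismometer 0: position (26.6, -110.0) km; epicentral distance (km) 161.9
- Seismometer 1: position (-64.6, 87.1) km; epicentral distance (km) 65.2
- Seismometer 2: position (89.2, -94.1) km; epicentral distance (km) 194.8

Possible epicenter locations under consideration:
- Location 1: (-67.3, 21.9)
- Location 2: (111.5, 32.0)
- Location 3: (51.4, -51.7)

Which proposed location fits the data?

Location 1

For each candidate, compare |candidate − station| to the reported distance:
Location 1: residuals Seismometer 0 0.0, Seismometer 1 0.1, Seismometer 2 0.0 → max 0.1 km
Location 2: residuals Seismometer 0 3.5, Seismometer 1 119.3, Seismometer 2 66.7 → max 119.3 km
Location 3: residuals Seismometer 0 98.5, Seismometer 1 115.7, Seismometer 2 138.0 → max 138.0 km
Only Location 1 has all residuals ≈ 0.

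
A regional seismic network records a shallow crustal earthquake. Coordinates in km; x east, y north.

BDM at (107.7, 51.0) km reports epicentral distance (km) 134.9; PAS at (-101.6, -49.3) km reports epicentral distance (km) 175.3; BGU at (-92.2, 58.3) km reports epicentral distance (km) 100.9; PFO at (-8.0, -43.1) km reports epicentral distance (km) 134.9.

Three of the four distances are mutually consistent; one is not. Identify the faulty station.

BDM

Solve using three stations at a time. Using PAS, BGU, PFO (subtract circle equations pairwise → linear system) gives (x, y) ≈ (3.0, 91.3).
Distances from that point to each station vs reported:
  BDM: calculated 112.1 vs reported 134.9 → residual 22.8 km
  PAS: calculated 175.2 vs reported 175.3 → residual 0.1 km
  BGU: calculated 100.8 vs reported 100.9 → residual 0.1 km
  PFO: calculated 134.8 vs reported 134.9 → residual 0.1 km
PAS, BGU, PFO are mutually consistent (residuals ≈ 0); BDM is off by 22.8 km.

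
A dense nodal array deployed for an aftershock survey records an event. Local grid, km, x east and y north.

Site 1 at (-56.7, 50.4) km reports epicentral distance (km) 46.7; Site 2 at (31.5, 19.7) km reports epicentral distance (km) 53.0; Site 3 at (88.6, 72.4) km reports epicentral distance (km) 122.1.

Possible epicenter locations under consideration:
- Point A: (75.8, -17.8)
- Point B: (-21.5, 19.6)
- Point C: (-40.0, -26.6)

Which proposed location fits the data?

For each candidate, compare |candidate − station| to the reported distance:
Point A: residuals Site 1 102.3, Site 2 5.0, Site 3 31.0 → max 102.3 km
Point B: residuals Site 1 0.1, Site 2 0.0, Site 3 0.0 → max 0.1 km
Point C: residuals Site 1 32.1, Site 2 32.2, Site 3 40.2 → max 40.2 km
Only Point B has all residuals ≈ 0.

Point B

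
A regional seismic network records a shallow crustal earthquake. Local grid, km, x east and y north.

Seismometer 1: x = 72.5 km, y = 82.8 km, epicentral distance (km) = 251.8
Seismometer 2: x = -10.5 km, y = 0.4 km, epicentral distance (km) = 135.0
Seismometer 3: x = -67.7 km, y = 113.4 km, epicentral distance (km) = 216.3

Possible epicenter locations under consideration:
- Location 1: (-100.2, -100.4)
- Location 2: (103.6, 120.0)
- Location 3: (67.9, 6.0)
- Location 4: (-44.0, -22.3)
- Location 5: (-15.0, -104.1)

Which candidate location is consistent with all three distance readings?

For each candidate, compare |candidate − station| to the reported distance:
Location 1: residuals Seismometer 1 0.0, Seismometer 2 0.1, Seismometer 3 0.0 → max 0.1 km
Location 2: residuals Seismometer 1 203.3, Seismometer 2 30.3, Seismometer 3 44.9 → max 203.3 km
Location 3: residuals Seismometer 1 174.9, Seismometer 2 56.4, Seismometer 3 43.3 → max 174.9 km
Location 4: residuals Seismometer 1 94.9, Seismometer 2 94.5, Seismometer 3 78.5 → max 94.9 km
Location 5: residuals Seismometer 1 45.4, Seismometer 2 30.4, Seismometer 3 7.5 → max 45.4 km
Only Location 1 has all residuals ≈ 0.

Location 1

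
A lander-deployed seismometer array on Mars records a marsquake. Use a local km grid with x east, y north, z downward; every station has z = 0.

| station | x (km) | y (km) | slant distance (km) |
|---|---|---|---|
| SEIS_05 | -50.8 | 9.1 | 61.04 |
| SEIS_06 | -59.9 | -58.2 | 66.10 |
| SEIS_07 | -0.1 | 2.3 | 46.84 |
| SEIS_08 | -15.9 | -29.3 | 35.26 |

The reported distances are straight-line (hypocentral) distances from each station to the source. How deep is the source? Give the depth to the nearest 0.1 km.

depth ≈ 35.0 km

Each station gives a sphere (x−x_i)² + (y−y_i)² + z² = d_i² (stations at z=0).
Subtracting the SEIS_05 sphere from SEIS_06 and SEIS_07: z² cancels, leaving linear equations in x and y:
-18.2 x − 134.6 y = 3668.47
101.4 x − 13.6 y = -1126.25
Solving: x ≈ -14.500, y ≈ -25.294 km (keep extra digits for the depth step; rounded: -14.5, -25.3).
Then from the SEIS_05 sphere: z² = 61.04² − (x + 50.8)² − (y − 9.1)² with x = -14.500, y = -25.294, so z ≈ 35.003 ≈ 35.0 km.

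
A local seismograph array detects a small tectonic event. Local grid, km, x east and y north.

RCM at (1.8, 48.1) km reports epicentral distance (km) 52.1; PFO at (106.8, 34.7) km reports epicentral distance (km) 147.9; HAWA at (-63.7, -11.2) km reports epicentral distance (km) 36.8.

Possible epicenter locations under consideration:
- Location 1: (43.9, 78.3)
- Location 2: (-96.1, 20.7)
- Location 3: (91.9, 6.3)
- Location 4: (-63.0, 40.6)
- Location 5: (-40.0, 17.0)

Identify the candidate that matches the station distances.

For each candidate, compare |candidate − station| to the reported distance:
Location 1: residuals RCM 0.3, PFO 71.4, HAWA 103.2 → max 103.2 km
Location 2: residuals RCM 49.6, PFO 55.5, HAWA 8.7 → max 55.5 km
Location 3: residuals RCM 47.2, PFO 115.8, HAWA 119.8 → max 119.8 km
Location 4: residuals RCM 13.1, PFO 22.0, HAWA 15.0 → max 22.0 km
Location 5: residuals RCM 0.0, PFO 0.0, HAWA 0.0 → max 0.0 km
Only Location 5 has all residuals ≈ 0.

Location 5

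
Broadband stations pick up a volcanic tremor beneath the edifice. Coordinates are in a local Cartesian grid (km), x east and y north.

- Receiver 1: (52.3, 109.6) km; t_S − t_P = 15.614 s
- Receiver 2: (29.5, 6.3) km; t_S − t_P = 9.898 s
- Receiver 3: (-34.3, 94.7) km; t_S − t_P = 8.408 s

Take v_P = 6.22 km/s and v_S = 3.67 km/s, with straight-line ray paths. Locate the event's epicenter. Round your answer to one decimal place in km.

x ≈ -57.5 km, y ≈ 23.1 km

Distance from S−P lag: d = Δt · v_P v_S / (v_P − v_S) = Δt · (6.22·3.67)/(6.22−3.67) ≈ 8.9519·Δt.
So d_Receiver 1 = 139.78, d_Receiver 2 = 88.61, d_Receiver 3 = 75.27 km.
Circle about each station: (x − 52.3)² + (y − 109.6)² = 139.78²; (x − 29.5)² + (y − 6.3)² = 88.61²; (x + 34.3)² + (y − 94.7)² = 75.27².
Subtracting pairs of circle equations eliminates x²+y² and gives linear equations (the radical axes):
-45.6 x − 206.6 y = -2150.79
-173.2 x − 29.8 y = 9270.01
Solving the 2×2 system: x ≈ -57.5, y ≈ 23.1 km.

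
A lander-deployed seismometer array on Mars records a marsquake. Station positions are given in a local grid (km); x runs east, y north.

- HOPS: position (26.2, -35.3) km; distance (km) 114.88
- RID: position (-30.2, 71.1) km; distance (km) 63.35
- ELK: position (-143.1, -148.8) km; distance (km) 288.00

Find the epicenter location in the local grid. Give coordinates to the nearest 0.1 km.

Circle about each station: (x − 26.2)² + (y + 35.3)² = 114.88²; (x + 30.2)² + (y − 71.1)² = 63.35²; (x + 143.1)² + (y + 148.8)² = 288.00².
Subtracting pairs of circle equations eliminates x²+y² and gives linear equations (the radical axes):
-112.8 x + 212.8 y = 13218.91
-338.6 x − 227.0 y = -29060.07
Solving the 2×2 system: x ≈ 32.6, y ≈ 79.4 km.

(32.6, 79.4)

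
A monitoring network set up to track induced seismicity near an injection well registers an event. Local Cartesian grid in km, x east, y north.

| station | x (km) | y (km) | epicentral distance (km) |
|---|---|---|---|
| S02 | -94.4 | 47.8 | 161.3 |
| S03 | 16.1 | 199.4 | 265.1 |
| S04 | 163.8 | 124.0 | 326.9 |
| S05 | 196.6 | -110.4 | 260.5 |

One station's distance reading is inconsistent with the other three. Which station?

S03

Solve using three stations at a time. Using S02, S04, S05 (subtract circle equations pairwise → linear system) gives (x, y) ≈ (-63.9, -110.6).
Distances from that point to each station vs reported:
  S02: calculated 161.3 vs reported 161.3 → residual 0.0 km
  S03: calculated 320.1 vs reported 265.1 → residual 55.0 km
  S04: calculated 326.9 vs reported 326.9 → residual 0.0 km
  S05: calculated 260.5 vs reported 260.5 → residual 0.0 km
S02, S04, S05 are mutually consistent (residuals ≈ 0); S03 is off by 55.0 km.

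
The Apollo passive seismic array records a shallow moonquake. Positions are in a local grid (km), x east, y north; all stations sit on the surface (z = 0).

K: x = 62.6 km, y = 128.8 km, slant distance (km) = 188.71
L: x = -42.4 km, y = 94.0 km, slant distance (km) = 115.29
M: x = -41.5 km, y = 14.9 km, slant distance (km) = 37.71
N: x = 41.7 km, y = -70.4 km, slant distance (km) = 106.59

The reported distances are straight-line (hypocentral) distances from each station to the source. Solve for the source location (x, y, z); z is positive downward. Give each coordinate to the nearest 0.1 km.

x ≈ -52.4 km, y ≈ -20.7 km, depth ≈ 6.0 km

Each station gives a sphere (x−x_i)² + (y−y_i)² + z² = d_i² (stations at z=0).
Subtracting the K sphere from L and M: z² cancels, leaving linear equations in x and y:
-210.0 x − 69.6 y = 12445.24
-208.2 x − 227.8 y = 15625.48
Solving: x ≈ -52.403, y ≈ -20.699 km (keep extra digits for the depth step; rounded: -52.4, -20.7).
Then from the K sphere: z² = 188.71² − (x − 62.6)² − (y − 128.8)² with x = -52.403, y = -20.699, so z ≈ 5.985 ≈ 6.0 km.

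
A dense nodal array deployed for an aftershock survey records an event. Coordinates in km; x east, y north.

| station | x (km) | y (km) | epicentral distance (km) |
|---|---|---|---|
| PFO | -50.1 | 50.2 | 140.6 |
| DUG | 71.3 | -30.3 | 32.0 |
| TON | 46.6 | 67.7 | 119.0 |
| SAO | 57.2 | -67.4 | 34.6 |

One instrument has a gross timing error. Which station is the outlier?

SAO

Solve using three stations at a time. Using PFO, DUG, TON (subtract circle equations pairwise → linear system) gives (x, y) ≈ (47.2, -51.3).
Distances from that point to each station vs reported:
  PFO: calculated 140.6 vs reported 140.6 → residual 0.0 km
  DUG: calculated 32.0 vs reported 32.0 → residual 0.0 km
  TON: calculated 119.0 vs reported 119.0 → residual 0.0 km
  SAO: calculated 19.0 vs reported 34.6 → residual 15.6 km
PFO, DUG, TON are mutually consistent (residuals ≈ 0); SAO is off by 15.6 km.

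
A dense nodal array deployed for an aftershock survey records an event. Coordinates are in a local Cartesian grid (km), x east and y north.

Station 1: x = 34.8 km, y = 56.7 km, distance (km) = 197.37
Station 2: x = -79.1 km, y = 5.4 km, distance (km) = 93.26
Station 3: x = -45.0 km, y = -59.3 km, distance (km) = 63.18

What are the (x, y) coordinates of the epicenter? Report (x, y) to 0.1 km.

(-102.8, -84.8)

Circle about each station: (x − 34.8)² + (y − 56.7)² = 197.37²; (x + 79.1)² + (y − 5.4)² = 93.26²; (x + 45.0)² + (y + 59.3)² = 63.18².
Subtracting the Station 1 equation from the Station 2 and Station 3 equations removes the quadratic terms:
-227.8 x − 102.6 y = 32117.53
-159.6 x − 232.0 y = 36078.76
Solving the 2×2 system: x ≈ -102.8, y ≈ -84.8 km.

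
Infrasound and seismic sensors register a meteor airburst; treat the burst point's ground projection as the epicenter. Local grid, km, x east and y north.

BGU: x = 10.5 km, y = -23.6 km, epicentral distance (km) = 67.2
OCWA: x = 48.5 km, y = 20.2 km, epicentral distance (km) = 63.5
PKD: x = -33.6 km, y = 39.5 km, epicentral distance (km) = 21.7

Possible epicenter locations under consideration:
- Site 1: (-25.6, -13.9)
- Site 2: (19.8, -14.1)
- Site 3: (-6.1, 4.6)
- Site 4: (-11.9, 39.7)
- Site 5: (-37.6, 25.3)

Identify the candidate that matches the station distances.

Site 4

For each candidate, compare |candidate − station| to the reported distance:
Site 1: residuals BGU 29.8, OCWA 18.1, PKD 32.3 → max 32.3 km
Site 2: residuals BGU 53.9, OCWA 18.8, PKD 54.0 → max 54.0 km
Site 3: residuals BGU 34.5, OCWA 6.7, PKD 22.7 → max 34.5 km
Site 4: residuals BGU 0.1, OCWA 0.0, PKD 0.0 → max 0.1 km
Site 5: residuals BGU 1.4, OCWA 22.8, PKD 6.9 → max 22.8 km
Only Site 4 has all residuals ≈ 0.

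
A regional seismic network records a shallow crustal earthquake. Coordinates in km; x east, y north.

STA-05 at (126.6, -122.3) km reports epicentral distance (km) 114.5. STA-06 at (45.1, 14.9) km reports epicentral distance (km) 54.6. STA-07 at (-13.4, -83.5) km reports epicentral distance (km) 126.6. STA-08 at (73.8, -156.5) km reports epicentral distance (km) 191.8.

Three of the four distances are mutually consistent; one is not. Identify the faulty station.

STA-08

Solve using three stations at a time. Using STA-05, STA-06, STA-07 (subtract circle equations pairwise → linear system) gives (x, y) ≈ (91.9, -13.2).
Distances from that point to each station vs reported:
  STA-05: calculated 114.5 vs reported 114.5 → residual 0.0 km
  STA-06: calculated 54.6 vs reported 54.6 → residual 0.0 km
  STA-07: calculated 126.6 vs reported 126.6 → residual 0.0 km
  STA-08: calculated 144.4 vs reported 191.8 → residual 47.4 km
STA-05, STA-06, STA-07 are mutually consistent (residuals ≈ 0); STA-08 is off by 47.4 km.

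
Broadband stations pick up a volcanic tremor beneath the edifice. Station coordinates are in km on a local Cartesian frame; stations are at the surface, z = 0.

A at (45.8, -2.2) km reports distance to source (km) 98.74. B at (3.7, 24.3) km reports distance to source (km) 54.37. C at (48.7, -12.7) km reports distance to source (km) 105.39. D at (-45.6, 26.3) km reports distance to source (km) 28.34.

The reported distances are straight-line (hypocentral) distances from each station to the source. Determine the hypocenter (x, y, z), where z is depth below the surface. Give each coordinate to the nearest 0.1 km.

Each station gives a sphere (x−x_i)² + (y−y_i)² + z² = d_i² (stations at z=0).
Subtracting the A sphere from B and C: z² cancels, leaving linear equations in x and y:
-84.2 x + 53.0 y = 5295.19
5.8 x − 21.0 y = -926.96
Solving: x ≈ -42.490, y ≈ 32.406 km (keep extra digits for the depth step; rounded: -42.5, 32.4).
Then from the A sphere: z² = 98.74² − (x − 45.8)² − (y + 2.2)² with x = -42.490, y = 32.406, so z ≈ 27.512 ≈ 27.5 km.

x ≈ -42.5 km, y ≈ 32.4 km, depth ≈ 27.5 km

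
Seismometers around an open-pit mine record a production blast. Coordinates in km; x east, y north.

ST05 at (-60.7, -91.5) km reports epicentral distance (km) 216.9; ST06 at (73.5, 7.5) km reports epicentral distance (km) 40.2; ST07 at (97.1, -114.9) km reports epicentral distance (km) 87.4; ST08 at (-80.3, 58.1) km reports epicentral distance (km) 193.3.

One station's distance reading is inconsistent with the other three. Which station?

Solve using three stations at a time. Using ST06, ST07, ST08 (subtract circle equations pairwise → linear system) gives (x, y) ≈ (92.9, -27.6).
Distances from that point to each station vs reported:
  ST05: calculated 166.4 vs reported 216.9 → residual 50.5 km
  ST06: calculated 40.1 vs reported 40.2 → residual 0.1 km
  ST07: calculated 87.4 vs reported 87.4 → residual 0.0 km
  ST08: calculated 193.3 vs reported 193.3 → residual 0.0 km
ST06, ST07, ST08 are mutually consistent (residuals ≈ 0); ST05 is off by 50.5 km.

ST05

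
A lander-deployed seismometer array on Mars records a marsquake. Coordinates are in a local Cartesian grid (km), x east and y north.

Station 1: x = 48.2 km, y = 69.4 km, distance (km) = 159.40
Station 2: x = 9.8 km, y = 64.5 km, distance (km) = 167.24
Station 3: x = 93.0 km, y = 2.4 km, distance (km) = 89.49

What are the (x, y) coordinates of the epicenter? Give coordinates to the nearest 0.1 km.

Circle about each station: (x − 48.2)² + (y − 69.4)² = 159.40²; (x − 9.8)² + (y − 64.5)² = 167.24²; (x − 93.0)² + (y − 2.4)² = 89.49².
Subtracting the Station 1 equation from the Station 2 and Station 3 equations removes the quadratic terms:
-76.8 x − 9.8 y = -5444.17
89.6 x − 134.0 y = 18915.06
Solving the 2×2 system: x ≈ 81.9, y ≈ -86.4 km.
Check against Station 1 (with the unrounded x, y): √((x − 48.2)²+(y − 69.4)²) = 159.39 ≈ 159.40 km. ✓

81.9 km east, -86.4 km north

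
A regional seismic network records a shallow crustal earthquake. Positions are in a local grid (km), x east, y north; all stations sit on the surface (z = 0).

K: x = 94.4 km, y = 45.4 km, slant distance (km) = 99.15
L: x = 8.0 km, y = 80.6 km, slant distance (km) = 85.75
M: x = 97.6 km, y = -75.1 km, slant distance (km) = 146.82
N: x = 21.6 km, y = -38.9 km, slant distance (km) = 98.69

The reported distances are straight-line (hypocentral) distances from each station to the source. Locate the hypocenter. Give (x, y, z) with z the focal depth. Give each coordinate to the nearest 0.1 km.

Each station gives a sphere (x−x_i)² + (y−y_i)² + z² = d_i² (stations at z=0).
Subtracting the K sphere from L and M: z² cancels, leaving linear equations in x and y:
-172.8 x + 70.4 y = -1934.50
6.4 x − 241.0 y = -7532.14
Solving: x ≈ 24.190, y ≈ 31.896 km (keep extra digits for the depth step; rounded: 24.2, 31.9).
Then from the K sphere: z² = 99.15² − (x − 94.4)² − (y − 45.4)² with x = 24.190, y = 31.896, so z ≈ 68.694 ≈ 68.7 km.

(24.2, 31.9, 68.7)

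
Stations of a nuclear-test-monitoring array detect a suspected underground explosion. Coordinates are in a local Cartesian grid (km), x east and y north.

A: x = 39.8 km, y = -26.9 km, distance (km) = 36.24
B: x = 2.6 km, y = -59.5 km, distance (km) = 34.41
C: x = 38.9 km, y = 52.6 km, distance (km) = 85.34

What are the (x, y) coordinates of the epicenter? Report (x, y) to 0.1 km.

3.6 km east, -25.1 km north

Circle about each station: (x − 39.8)² + (y + 26.9)² = 36.24²; (x − 2.6)² + (y + 59.5)² = 34.41²; (x − 38.9)² + (y − 52.6)² = 85.34².
Subtracting pairs of circle equations eliminates x²+y² and gives linear equations (the radical axes):
-74.4 x − 65.2 y = 1368.65
-1.8 x + 159.0 y = -3997.26
Solving the 2×2 system: x ≈ 3.6, y ≈ -25.1 km.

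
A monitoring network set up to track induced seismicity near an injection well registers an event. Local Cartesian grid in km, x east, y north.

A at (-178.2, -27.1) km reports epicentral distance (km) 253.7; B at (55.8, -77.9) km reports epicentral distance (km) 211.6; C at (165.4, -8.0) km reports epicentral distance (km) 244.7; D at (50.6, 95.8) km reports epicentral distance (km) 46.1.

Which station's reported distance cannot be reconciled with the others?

C

Solve using three stations at a time. Using A, B, D (subtract circle equations pairwise → linear system) gives (x, y) ≈ (20.4, 130.7).
Distances from that point to each station vs reported:
  A: calculated 253.7 vs reported 253.7 → residual 0.0 km
  B: calculated 211.6 vs reported 211.6 → residual 0.0 km
  C: calculated 200.7 vs reported 244.7 → residual 44.0 km
  D: calculated 46.2 vs reported 46.1 → residual 0.1 km
A, B, D are mutually consistent (residuals ≈ 0); C is off by 44.0 km.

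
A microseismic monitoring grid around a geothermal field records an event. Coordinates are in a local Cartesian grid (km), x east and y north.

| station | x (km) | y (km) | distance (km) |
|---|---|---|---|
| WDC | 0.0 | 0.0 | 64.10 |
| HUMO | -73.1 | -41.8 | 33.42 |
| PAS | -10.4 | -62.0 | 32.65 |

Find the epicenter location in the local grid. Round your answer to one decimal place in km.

x ≈ -40.6 km, y ≈ -49.6 km

Circle about each station: x² + y² = 64.10²; (x + 73.1)² + (y + 41.8)² = 33.42²; (x + 10.4)² + (y + 62.0)² = 32.65².
Subtracting the WDC equation from the HUMO and PAS equations removes the quadratic terms:
-146.2 x − 83.6 y = 10082.76
-20.8 x − 124.0 y = 6994.95
Solving the 2×2 system: x ≈ -40.6, y ≈ -49.6 km.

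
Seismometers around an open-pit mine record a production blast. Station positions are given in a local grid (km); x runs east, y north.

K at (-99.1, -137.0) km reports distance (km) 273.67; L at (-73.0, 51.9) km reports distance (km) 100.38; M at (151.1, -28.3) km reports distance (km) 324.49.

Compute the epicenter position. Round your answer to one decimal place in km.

(-129.3, 135.0)

Circle about each station: (x + 99.1)² + (y + 137.0)² = 273.67²; (x + 73.0)² + (y − 51.9)² = 100.38²; (x − 151.1)² + (y + 28.3)² = 324.49².
Subtracting the K equation from the L and M equations removes the quadratic terms:
52.2 x + 377.8 y = 44251.92
500.4 x + 217.4 y = -35356.20
Solving the 2×2 system: x ≈ -129.3, y ≈ 135.0 km.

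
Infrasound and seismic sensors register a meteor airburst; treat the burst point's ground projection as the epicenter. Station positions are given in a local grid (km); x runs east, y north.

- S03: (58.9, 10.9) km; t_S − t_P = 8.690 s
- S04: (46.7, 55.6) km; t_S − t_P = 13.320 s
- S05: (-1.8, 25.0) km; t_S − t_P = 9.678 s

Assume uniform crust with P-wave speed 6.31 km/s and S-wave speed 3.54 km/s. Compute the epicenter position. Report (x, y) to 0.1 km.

Distance from S−P lag: d = Δt · v_P v_S / (v_P − v_S) = Δt · (6.31·3.54)/(6.31−3.54) ≈ 8.0640·Δt.
So d_S03 = 70.08, d_S04 = 107.41, d_S05 = 78.04 km.
Circle about each station: (x − 58.9)² + (y − 10.9)² = 70.08²; (x − 46.7)² + (y − 55.6)² = 107.41²; (x + 1.8)² + (y − 25.0)² = 78.04².
Subtracting pairs of circle equations eliminates x²+y² and gives linear equations (the radical axes):
-24.4 x + 89.4 y = -4941.47
-121.4 x + 28.2 y = -4138.82
Solving the 2×2 system: x ≈ 22.7, y ≈ -49.1 km.

x ≈ 22.7 km, y ≈ -49.1 km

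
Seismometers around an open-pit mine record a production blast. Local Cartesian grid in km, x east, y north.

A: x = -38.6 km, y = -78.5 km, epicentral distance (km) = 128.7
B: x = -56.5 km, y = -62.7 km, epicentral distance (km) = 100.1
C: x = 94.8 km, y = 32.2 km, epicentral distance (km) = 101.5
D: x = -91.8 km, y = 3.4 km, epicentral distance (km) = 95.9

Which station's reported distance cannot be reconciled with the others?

Solve using three stations at a time. Using A, C, D (subtract circle equations pairwise → linear system) gives (x, y) ≈ (-5.8, 46.0).
Distances from that point to each station vs reported:
  A: calculated 128.7 vs reported 128.7 → residual 0.0 km
  B: calculated 119.9 vs reported 100.1 → residual 19.8 km
  C: calculated 101.6 vs reported 101.5 → residual 0.1 km
  D: calculated 96.0 vs reported 95.9 → residual 0.1 km
A, C, D are mutually consistent (residuals ≈ 0); B is off by 19.8 km.

B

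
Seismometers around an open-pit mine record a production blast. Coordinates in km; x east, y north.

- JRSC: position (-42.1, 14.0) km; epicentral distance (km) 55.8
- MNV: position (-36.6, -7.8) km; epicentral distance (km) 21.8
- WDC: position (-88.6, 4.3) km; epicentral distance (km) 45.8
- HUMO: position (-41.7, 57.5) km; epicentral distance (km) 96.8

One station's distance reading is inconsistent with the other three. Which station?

Solve using three stations at a time. Using JRSC, WDC, HUMO (subtract circle equations pairwise → linear system) gives (x, y) ≈ (-66.9, -35.9).
Distances from that point to each station vs reported:
  JRSC: calculated 55.7 vs reported 55.8 → residual 0.1 km
  MNV: calculated 41.3 vs reported 21.8 → residual 19.5 km
  WDC: calculated 45.7 vs reported 45.8 → residual 0.1 km
  HUMO: calculated 96.8 vs reported 96.8 → residual 0.0 km
JRSC, WDC, HUMO are mutually consistent (residuals ≈ 0); MNV is off by 19.5 km.

MNV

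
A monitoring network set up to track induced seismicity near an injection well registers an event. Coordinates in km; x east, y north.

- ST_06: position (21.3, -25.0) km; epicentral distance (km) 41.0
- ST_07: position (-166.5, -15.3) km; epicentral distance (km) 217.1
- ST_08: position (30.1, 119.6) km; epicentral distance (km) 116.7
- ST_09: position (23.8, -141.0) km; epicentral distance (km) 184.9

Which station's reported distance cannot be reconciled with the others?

ST_09

Solve using three stations at a time. Using ST_06, ST_07, ST_08 (subtract circle equations pairwise → linear system) gives (x, y) ≈ (49.7, 4.6).
Distances from that point to each station vs reported:
  ST_06: calculated 41.0 vs reported 41.0 → residual 0.0 km
  ST_07: calculated 217.1 vs reported 217.1 → residual 0.0 km
  ST_08: calculated 116.7 vs reported 116.7 → residual 0.0 km
  ST_09: calculated 147.8 vs reported 184.9 → residual 37.1 km
ST_06, ST_07, ST_08 are mutually consistent (residuals ≈ 0); ST_09 is off by 37.1 km.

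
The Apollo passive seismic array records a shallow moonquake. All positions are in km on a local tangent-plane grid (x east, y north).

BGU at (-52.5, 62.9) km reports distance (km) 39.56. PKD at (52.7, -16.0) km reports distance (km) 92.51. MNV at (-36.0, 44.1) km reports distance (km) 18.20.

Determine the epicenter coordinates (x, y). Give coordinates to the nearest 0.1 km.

(-17.8, 43.9)

Circle about each station: (x + 52.5)² + (y − 62.9)² = 39.56²; (x − 52.7)² + (y + 16.0)² = 92.51²; (x + 36.0)² + (y − 44.1)² = 18.20².
Subtracting the BGU equation from the PKD and MNV equations removes the quadratic terms:
210.4 x − 157.8 y = -10672.48
33.0 x − 37.6 y = -2238.10
Solving the 2×2 system: x ≈ -17.8, y ≈ 43.9 km.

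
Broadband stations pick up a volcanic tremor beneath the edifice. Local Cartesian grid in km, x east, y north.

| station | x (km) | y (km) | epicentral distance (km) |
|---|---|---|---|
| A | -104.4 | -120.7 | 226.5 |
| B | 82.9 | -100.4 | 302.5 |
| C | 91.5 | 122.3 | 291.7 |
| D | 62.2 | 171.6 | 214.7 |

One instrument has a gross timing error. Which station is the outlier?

Solve using three stations at a time. Using A, B, D (subtract circle equations pairwise → linear system) gives (x, y) ≈ (-141.2, 102.8).
Distances from that point to each station vs reported:
  A: calculated 226.5 vs reported 226.5 → residual 0.0 km
  B: calculated 302.5 vs reported 302.5 → residual 0.0 km
  C: calculated 233.5 vs reported 291.7 → residual 58.2 km
  D: calculated 214.7 vs reported 214.7 → residual 0.0 km
A, B, D are mutually consistent (residuals ≈ 0); C is off by 58.2 km.

C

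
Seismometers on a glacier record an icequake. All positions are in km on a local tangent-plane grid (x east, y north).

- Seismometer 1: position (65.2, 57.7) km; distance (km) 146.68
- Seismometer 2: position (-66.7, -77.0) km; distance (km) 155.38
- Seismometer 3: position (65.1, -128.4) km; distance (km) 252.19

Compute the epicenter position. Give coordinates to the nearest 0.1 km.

x ≈ -80.1 km, y ≈ 77.8 km

Circle about each station: (x − 65.2)² + (y − 57.7)² = 146.68²; (x + 66.7)² + (y + 77.0)² = 155.38²; (x − 65.1)² + (y + 128.4)² = 252.19².
Subtracting the Seismometer 1 equation from the Seismometer 2 and Seismometer 3 equations removes the quadratic terms:
-263.8 x − 269.4 y = 169.64
-0.2 x − 372.2 y = -28940.53
Solving the 2×2 system: x ≈ -80.1, y ≈ 77.8 km.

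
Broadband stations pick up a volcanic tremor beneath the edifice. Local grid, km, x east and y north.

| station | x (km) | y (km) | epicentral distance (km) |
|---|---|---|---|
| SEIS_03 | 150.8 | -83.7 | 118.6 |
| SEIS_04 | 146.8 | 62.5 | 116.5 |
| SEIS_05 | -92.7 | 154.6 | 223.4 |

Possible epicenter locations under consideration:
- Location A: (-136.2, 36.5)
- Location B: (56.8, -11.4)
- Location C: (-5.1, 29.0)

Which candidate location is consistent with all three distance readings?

For each candidate, compare |candidate − station| to the reported distance:
Location A: residuals SEIS_03 192.6, SEIS_04 167.7, SEIS_05 97.5 → max 192.6 km
Location B: residuals SEIS_03 0.0, SEIS_04 0.0, SEIS_05 0.0 → max 0.0 km
Location C: residuals SEIS_03 73.8, SEIS_04 39.1, SEIS_05 70.3 → max 73.8 km
Only Location B has all residuals ≈ 0.

Location B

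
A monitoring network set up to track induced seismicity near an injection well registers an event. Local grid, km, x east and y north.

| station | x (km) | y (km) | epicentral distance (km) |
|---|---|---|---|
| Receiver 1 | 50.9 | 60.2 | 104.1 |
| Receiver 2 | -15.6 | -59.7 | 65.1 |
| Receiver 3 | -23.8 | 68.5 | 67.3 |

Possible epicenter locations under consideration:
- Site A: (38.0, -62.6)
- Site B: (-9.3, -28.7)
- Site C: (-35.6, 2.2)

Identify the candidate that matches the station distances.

Site C

For each candidate, compare |candidate − station| to the reported distance:
Site A: residuals Receiver 1 19.4, Receiver 2 11.4, Receiver 3 77.6 → max 77.6 km
Site B: residuals Receiver 1 3.3, Receiver 2 33.5, Receiver 3 31.0 → max 33.5 km
Site C: residuals Receiver 1 0.0, Receiver 2 0.0, Receiver 3 0.0 → max 0.0 km
Only Site C has all residuals ≈ 0.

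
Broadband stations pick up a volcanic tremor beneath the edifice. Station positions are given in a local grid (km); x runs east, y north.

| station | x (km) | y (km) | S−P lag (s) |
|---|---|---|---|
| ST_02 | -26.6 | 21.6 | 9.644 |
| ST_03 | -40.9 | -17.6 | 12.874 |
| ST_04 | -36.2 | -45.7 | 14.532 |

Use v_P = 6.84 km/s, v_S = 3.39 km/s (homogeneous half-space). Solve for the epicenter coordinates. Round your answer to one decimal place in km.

38.1 km east, 17.7 km north

Distance from S−P lag: d = Δt · v_P v_S / (v_P − v_S) = Δt · (6.84·3.39)/(6.84−3.39) ≈ 6.7210·Δt.
So d_ST_02 = 64.82, d_ST_03 = 86.53, d_ST_04 = 97.67 km.
Circle about each station: (x + 26.6)² + (y − 21.6)² = 64.82²; (x + 40.9)² + (y + 17.6)² = 86.53²; (x + 36.2)² + (y + 45.7)² = 97.67².
Subtracting the ST_02 equation from the ST_03 and ST_04 equations removes the quadratic terms:
-28.6 x − 78.4 y = -2477.36
-19.2 x − 134.6 y = -3112.99
Solving the 2×2 system: x ≈ 38.1, y ≈ 17.7 km.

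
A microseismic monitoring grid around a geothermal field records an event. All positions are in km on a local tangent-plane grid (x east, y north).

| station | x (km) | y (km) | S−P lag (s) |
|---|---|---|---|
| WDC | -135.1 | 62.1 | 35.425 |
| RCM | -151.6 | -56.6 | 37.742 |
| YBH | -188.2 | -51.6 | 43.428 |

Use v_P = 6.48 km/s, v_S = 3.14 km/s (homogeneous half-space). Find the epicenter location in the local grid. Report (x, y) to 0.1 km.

71.4 km east, -0.6 km north

Distance from S−P lag: d = Δt · v_P v_S / (v_P − v_S) = Δt · (6.48·3.14)/(6.48−3.14) ≈ 6.0920·Δt.
So d_WDC = 215.81, d_RCM = 229.92, d_YBH = 264.56 km.
Circle about each station: (x + 135.1)² + (y − 62.1)² = 215.81²; (x + 151.6)² + (y + 56.6)² = 229.92²; (x + 188.2)² + (y + 51.6)² = 264.56².
Subtracting pairs of circle equations eliminates x²+y² and gives linear equations (the radical axes):
-33.0 x − 237.4 y = -2211.55
-106.2 x − 227.4 y = -7444.66
Solving the 2×2 system: x ≈ 71.4, y ≈ -0.6 km.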